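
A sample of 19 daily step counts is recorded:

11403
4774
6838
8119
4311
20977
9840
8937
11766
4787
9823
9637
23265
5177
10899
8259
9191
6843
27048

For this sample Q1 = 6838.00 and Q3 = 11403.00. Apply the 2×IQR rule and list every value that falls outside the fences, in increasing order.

IQR = Q3 − Q1 = 11403.00 − 6838.00 = 4565.00.
Lower fence = Q1 − 2·IQR = 6838.00 − 9130.00 = -2292.00.
Upper fence = Q3 + 2·IQR = 11403.00 + 9130.00 = 20533.00.
20977 > 20533.00 → outlier.
23265 > 20533.00 → outlier.
27048 > 20533.00 → outlier.
All remaining values lie within [-2292.00, 20533.00].

20977, 23265, 27048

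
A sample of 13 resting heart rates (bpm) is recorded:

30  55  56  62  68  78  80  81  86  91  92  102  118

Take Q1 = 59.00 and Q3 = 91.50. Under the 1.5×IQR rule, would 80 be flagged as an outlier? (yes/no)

IQR = Q3 − Q1 = 91.50 − 59.00 = 32.50.
Lower fence = Q1 − 1.5·IQR = 59.00 − 48.75 = 10.25.
Upper fence = Q3 + 1.5·IQR = 91.50 + 48.75 = 140.25.
80 lies within [10.25, 140.25].

no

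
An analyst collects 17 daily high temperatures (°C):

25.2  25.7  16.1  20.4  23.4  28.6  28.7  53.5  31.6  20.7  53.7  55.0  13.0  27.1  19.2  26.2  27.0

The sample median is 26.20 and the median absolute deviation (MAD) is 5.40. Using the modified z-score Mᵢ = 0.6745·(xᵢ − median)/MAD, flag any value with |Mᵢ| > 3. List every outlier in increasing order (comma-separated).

53.5, 53.7, 55.0

|Mᵢ| > 3 ⇔ |xᵢ − 26.20| > 3·5.40/0.6745 = 24.02.
So outliers lie outside [2.18, 50.22].
53.5: M = 3.41 → outlier.
53.7: M = 3.43 → outlier.
55.0: M = 3.60 → outlier.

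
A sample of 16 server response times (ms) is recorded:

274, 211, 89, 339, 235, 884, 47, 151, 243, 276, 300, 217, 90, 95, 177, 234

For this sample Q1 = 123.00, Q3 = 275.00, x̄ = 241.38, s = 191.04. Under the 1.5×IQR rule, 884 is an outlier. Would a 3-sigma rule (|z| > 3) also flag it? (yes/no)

z = (884 − 241.38) / 191.04 = 3.36.
|z| = 3.36 > 3.

yes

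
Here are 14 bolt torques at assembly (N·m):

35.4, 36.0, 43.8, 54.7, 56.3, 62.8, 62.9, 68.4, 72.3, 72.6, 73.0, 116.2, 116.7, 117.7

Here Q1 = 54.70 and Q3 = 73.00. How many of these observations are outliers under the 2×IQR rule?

IQR = 18.30; fences at 54.70 − 36.60 = 18.10 and 73.00 + 36.60 = 109.60.
Outside the cutoffs: 116.2, 116.7, 117.7.

3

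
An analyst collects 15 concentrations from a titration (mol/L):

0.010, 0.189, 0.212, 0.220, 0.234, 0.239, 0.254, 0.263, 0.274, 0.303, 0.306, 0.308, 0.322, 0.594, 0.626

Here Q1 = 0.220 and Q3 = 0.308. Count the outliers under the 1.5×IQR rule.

IQR = 0.088; fences at 0.220 − 0.132 = 0.088 and 0.308 + 0.132 = 0.440.
Outside the cutoffs: 0.010, 0.594, 0.626.

3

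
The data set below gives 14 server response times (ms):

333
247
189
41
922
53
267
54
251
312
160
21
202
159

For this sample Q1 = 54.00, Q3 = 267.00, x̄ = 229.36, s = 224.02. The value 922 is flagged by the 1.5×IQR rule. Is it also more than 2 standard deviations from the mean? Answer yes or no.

z = (922 − 229.36) / 224.02 = 3.09.
|z| = 3.09 > 2.

yes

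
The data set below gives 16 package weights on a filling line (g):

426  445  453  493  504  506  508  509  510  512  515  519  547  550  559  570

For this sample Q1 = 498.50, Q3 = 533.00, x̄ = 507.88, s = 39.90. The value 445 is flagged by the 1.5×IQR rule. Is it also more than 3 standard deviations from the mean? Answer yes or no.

no

z = (445 − 507.88) / 39.90 = -1.58.
|z| = 1.58 ≤ 3.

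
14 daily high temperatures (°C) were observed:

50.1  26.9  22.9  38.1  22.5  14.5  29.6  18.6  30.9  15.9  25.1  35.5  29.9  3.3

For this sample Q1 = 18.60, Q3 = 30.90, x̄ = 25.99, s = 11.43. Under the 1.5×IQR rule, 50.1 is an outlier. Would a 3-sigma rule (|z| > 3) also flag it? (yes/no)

z = (50.1 − 25.99) / 11.43 = 2.11.
|z| = 2.11 ≤ 3.

no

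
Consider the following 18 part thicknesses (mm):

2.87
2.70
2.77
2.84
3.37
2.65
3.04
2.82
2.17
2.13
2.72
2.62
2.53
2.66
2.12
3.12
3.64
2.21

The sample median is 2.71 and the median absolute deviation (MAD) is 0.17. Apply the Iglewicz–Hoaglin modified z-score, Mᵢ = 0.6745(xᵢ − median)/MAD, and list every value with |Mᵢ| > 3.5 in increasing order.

|Mᵢ| > 3.5 ⇔ |xᵢ − 2.71| > 3.5·0.17/0.6745 = 0.88.
So outliers lie outside [1.83, 3.59].
3.64: M = 3.69 → outlier.

3.64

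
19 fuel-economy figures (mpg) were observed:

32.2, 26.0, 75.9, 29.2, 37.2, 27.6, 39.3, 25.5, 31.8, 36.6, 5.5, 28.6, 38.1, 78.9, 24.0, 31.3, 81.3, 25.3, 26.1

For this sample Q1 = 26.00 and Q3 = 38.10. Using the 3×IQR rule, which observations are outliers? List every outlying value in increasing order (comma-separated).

75.9, 78.9, 81.3

IQR = Q3 − Q1 = 38.10 − 26.00 = 12.10.
Lower fence = Q1 − 3·IQR = 26.00 − 36.30 = -10.30.
Upper fence = Q3 + 3·IQR = 38.10 + 36.30 = 74.40.
75.9 > 74.40 → outlier.
78.9 > 74.40 → outlier.
81.3 > 74.40 → outlier.
All remaining values lie within [-10.30, 74.40].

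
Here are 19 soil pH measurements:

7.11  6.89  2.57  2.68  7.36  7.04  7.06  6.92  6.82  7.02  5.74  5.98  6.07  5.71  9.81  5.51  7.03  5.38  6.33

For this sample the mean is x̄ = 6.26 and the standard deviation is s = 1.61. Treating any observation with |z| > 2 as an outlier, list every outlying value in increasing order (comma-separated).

2.57, 2.68, 9.81

Cutoffs at x̄ ± 2s: 6.26 ± 2·1.61 = [3.04, 9.48].
2.57: z = -2.29, |z| > 2 → outlier.
2.68: z = -2.22, |z| > 2 → outlier.
9.81: z = 2.20, |z| > 2 → outlier.
Every other value lies within [3.04, 9.48].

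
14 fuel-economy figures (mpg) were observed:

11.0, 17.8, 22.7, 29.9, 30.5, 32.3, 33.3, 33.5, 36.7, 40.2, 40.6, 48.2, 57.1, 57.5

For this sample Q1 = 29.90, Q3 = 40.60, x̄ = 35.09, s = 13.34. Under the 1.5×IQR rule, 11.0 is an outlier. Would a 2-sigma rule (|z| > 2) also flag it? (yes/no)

no

z = (11.0 − 35.09) / 13.34 = -1.81.
|z| = 1.81 ≤ 2.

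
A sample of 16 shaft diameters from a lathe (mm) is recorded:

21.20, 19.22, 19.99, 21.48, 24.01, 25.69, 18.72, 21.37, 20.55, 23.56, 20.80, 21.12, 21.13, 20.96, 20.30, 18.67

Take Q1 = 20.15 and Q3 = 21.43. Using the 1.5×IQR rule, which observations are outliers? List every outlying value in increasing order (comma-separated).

IQR = Q3 − Q1 = 21.43 − 20.15 = 1.28.
Lower fence = Q1 − 1.5·IQR = 20.15 − 1.92 = 18.23.
Upper fence = Q3 + 1.5·IQR = 21.43 + 1.92 = 23.35.
23.56 > 23.35 → outlier.
24.01 > 23.35 → outlier.
25.69 > 23.35 → outlier.
All remaining values lie within [18.23, 23.35].

23.56, 24.01, 25.69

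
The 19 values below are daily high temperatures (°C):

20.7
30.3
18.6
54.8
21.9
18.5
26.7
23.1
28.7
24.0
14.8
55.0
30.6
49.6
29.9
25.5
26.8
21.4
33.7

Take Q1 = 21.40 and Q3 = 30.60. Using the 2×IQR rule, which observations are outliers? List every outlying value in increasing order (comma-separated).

IQR = Q3 − Q1 = 30.60 − 21.40 = 9.20.
Lower fence = Q1 − 2·IQR = 21.40 − 18.40 = 3.00.
Upper fence = Q3 + 2·IQR = 30.60 + 18.40 = 49.00.
49.6 > 49.00 → outlier.
54.8 > 49.00 → outlier.
55.0 > 49.00 → outlier.
All remaining values lie within [3.00, 49.00].

49.6, 54.8, 55.0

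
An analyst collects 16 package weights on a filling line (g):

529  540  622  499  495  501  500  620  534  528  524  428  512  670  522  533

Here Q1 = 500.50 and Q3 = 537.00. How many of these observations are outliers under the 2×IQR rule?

3

IQR = 36.50; fences at 500.50 − 73.00 = 427.50 and 537.00 + 73.00 = 610.00.
Outside the cutoffs: 620, 622, 670.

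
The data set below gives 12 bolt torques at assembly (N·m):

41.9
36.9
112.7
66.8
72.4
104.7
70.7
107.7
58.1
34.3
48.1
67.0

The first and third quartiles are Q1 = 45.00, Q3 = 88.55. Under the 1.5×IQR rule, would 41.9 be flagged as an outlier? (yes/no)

no

IQR = Q3 − Q1 = 88.55 − 45.00 = 43.55.
Lower fence = Q1 − 1.5·IQR = 45.00 − 65.325 = -20.325.
Upper fence = Q3 + 1.5·IQR = 88.55 + 65.325 = 153.875.
41.9 lies within [-20.325, 153.875].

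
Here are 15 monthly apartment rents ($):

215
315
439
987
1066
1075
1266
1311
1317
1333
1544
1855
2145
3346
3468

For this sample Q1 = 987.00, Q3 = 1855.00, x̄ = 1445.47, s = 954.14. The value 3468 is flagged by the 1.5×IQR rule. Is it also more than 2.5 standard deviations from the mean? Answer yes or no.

no

z = (3468 − 1445.47) / 954.14 = 2.12.
|z| = 2.12 ≤ 2.5.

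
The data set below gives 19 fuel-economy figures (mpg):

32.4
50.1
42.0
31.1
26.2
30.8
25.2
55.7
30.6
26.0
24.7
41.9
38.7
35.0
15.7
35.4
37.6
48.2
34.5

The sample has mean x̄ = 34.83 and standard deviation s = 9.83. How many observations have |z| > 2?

Cutoffs: x̄ ± 2s = [15.17, 54.49].
Outside the cutoffs: 55.7.

1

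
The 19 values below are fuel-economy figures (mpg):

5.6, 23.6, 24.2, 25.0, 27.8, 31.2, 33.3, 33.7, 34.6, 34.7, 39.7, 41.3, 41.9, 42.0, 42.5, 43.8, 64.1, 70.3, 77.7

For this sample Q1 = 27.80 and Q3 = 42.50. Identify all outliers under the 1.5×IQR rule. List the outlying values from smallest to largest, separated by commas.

5.6, 70.3, 77.7

IQR = Q3 − Q1 = 42.50 − 27.80 = 14.70.
Lower fence = Q1 − 1.5·IQR = 27.80 − 22.05 = 5.75.
Upper fence = Q3 + 1.5·IQR = 42.50 + 22.05 = 64.55.
5.6 < 5.75 → outlier.
70.3 > 64.55 → outlier.
77.7 > 64.55 → outlier.
All remaining values lie within [5.75, 64.55].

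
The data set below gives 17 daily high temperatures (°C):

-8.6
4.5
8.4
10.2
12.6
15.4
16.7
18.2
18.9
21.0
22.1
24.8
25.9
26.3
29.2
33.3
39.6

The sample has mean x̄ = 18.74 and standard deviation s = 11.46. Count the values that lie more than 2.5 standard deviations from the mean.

Cutoffs: x̄ ± 2.5s = [-9.91, 47.39].
Every value lies within the cutoffs.

0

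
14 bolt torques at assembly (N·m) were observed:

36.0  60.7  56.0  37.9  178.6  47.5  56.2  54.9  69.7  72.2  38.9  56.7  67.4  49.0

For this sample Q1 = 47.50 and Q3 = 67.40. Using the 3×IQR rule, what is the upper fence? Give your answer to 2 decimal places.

IQR = Q3 − Q1 = 67.40 − 47.50 = 19.90.
Lower fence = Q1 − 3·IQR = 47.50 − 59.70 = -12.20.
Upper fence = Q3 + 3·IQR = 67.40 + 59.70 = 127.10.

127.10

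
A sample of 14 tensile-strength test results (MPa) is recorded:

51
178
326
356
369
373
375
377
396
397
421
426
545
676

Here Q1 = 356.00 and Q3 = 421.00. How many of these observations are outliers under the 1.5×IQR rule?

4

IQR = 65.00; fences at 356.00 − 97.50 = 258.50 and 421.00 + 97.50 = 518.50.
Outside the cutoffs: 51, 178, 545, 676.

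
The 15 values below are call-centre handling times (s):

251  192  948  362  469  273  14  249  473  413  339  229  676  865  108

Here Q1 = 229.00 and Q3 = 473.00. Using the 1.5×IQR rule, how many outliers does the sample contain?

2

IQR = 244.00; fences at 229.00 − 366.00 = -137.00 and 473.00 + 366.00 = 839.00.
Outside the cutoffs: 865, 948.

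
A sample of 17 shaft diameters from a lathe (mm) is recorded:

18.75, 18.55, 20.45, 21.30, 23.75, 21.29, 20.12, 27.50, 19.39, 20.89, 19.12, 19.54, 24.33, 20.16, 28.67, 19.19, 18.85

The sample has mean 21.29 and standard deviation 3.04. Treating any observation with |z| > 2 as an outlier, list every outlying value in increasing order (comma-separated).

27.50, 28.67

Cutoffs at x̄ ± 2s: 21.29 ± 2·3.04 = [15.21, 27.37].
27.50: z = 2.04, |z| > 2 → outlier.
28.67: z = 2.43, |z| > 2 → outlier.
Every other value lies within [15.21, 27.37].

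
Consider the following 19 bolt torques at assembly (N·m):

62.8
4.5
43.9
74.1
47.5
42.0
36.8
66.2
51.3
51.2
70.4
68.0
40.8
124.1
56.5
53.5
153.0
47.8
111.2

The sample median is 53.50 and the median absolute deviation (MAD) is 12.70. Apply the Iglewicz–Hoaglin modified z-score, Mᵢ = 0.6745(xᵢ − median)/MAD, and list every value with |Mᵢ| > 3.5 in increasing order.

124.1, 153.0

|Mᵢ| > 3.5 ⇔ |xᵢ − 53.50| > 3.5·12.70/0.6745 = 65.90.
So outliers lie outside [-12.40, 119.40].
124.1: M = 3.75 → outlier.
153.0: M = 5.28 → outlier.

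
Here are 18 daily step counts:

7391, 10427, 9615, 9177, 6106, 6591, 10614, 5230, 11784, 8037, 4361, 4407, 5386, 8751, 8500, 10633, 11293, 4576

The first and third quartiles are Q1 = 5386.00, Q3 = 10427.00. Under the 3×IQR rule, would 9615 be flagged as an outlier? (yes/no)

no

IQR = Q3 − Q1 = 10427.00 − 5386.00 = 5041.00.
Lower fence = Q1 − 3·IQR = 5386.00 − 15123.00 = -9737.00.
Upper fence = Q3 + 3·IQR = 10427.00 + 15123.00 = 25550.00.
9615 lies within [-9737.00, 25550.00].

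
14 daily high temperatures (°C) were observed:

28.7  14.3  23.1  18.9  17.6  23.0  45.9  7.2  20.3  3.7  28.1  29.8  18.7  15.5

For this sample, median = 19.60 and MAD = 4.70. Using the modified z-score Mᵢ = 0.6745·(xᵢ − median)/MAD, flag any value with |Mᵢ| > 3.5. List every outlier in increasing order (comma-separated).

|Mᵢ| > 3.5 ⇔ |xᵢ − 19.60| > 3.5·4.70/0.6745 = 24.39.
So outliers lie outside [-4.79, 43.99].
45.9: M = 3.77 → outlier.

45.9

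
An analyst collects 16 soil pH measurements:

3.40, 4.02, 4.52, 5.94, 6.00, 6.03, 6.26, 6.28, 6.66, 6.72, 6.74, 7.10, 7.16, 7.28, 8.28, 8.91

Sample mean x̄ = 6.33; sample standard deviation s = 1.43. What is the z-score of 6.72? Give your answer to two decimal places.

0.27

z = (6.72 − 6.33) / 1.43 = 0.27.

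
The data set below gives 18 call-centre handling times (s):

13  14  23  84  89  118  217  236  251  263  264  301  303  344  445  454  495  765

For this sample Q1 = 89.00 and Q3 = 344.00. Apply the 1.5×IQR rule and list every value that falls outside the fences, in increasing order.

IQR = Q3 − Q1 = 344.00 − 89.00 = 255.00.
Lower fence = Q1 − 1.5·IQR = 89.00 − 382.50 = -293.50.
Upper fence = Q3 + 1.5·IQR = 344.00 + 382.50 = 726.50.
765 > 726.50 → outlier.
All remaining values lie within [-293.50, 726.50].

765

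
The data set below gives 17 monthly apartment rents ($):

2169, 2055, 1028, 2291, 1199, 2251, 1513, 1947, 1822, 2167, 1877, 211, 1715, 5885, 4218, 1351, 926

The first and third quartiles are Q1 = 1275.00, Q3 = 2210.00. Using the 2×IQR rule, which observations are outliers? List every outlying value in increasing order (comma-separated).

4218, 5885

IQR = Q3 − Q1 = 2210.00 − 1275.00 = 935.00.
Lower fence = Q1 − 2·IQR = 1275.00 − 1870.00 = -595.00.
Upper fence = Q3 + 2·IQR = 2210.00 + 1870.00 = 4080.00.
4218 > 4080.00 → outlier.
5885 > 4080.00 → outlier.
All remaining values lie within [-595.00, 4080.00].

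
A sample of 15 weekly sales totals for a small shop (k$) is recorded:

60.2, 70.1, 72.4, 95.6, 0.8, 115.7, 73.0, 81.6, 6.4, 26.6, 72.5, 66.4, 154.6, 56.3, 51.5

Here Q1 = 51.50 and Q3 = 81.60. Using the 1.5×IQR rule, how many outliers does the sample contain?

IQR = 30.10; fences at 51.50 − 45.15 = 6.35 and 81.60 + 45.15 = 126.75.
Outside the cutoffs: 0.8, 154.6.

2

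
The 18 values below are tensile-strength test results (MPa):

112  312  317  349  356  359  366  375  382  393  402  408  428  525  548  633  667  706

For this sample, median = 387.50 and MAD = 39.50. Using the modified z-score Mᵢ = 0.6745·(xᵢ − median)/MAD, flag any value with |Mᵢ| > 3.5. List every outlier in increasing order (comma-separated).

|Mᵢ| > 3.5 ⇔ |xᵢ − 387.50| > 3.5·39.50/0.6745 = 204.97.
So outliers lie outside [182.53, 592.47].
112: M = -4.70 → outlier.
633: M = 4.19 → outlier.
667: M = 4.77 → outlier.
706: M = 5.44 → outlier.

112, 633, 667, 706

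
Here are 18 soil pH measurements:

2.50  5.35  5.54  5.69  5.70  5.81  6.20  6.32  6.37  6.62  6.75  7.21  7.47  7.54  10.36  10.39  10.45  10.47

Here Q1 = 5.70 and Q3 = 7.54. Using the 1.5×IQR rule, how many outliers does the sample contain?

5

IQR = 1.84; fences at 5.70 − 2.76 = 2.94 and 7.54 + 2.76 = 10.30.
Outside the cutoffs: 2.50, 10.36, 10.39, 10.45, 10.47.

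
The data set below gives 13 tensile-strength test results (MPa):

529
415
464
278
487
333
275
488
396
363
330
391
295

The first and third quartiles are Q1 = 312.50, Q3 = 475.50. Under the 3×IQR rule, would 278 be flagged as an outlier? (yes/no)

IQR = Q3 − Q1 = 475.50 − 312.50 = 163.00.
Lower fence = Q1 − 3·IQR = 312.50 − 489.00 = -176.50.
Upper fence = Q3 + 3·IQR = 475.50 + 489.00 = 964.50.
278 lies within [-176.50, 964.50].

no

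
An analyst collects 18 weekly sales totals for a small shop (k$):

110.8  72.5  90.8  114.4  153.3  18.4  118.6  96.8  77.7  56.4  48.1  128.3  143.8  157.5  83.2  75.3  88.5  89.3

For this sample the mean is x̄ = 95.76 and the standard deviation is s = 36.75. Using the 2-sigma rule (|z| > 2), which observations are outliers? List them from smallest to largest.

18.4

Cutoffs at x̄ ± 2s: 95.76 ± 2·36.75 = [22.26, 169.26].
18.4: z = -2.11, |z| > 2 → outlier.
Every other value lies within [22.26, 169.26].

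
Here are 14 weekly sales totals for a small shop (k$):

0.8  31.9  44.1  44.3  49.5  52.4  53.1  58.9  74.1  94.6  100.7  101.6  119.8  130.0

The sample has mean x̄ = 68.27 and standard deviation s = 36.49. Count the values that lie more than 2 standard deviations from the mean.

Cutoffs: x̄ ± 2s = [-4.71, 141.25].
Every value lies within the cutoffs.

0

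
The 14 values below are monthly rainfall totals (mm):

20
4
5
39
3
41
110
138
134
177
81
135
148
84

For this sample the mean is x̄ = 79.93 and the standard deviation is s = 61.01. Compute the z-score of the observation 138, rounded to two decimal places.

0.95

z = (138 − 79.93) / 61.01 = 0.95.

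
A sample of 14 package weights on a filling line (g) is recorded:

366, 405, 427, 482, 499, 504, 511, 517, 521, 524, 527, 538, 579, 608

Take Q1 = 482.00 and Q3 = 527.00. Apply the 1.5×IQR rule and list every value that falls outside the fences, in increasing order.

366, 405, 608

IQR = Q3 − Q1 = 527.00 − 482.00 = 45.00.
Lower fence = Q1 − 1.5·IQR = 482.00 − 67.50 = 414.50.
Upper fence = Q3 + 1.5·IQR = 527.00 + 67.50 = 594.50.
366 < 414.50 → outlier.
405 < 414.50 → outlier.
608 > 594.50 → outlier.
All remaining values lie within [414.50, 594.50].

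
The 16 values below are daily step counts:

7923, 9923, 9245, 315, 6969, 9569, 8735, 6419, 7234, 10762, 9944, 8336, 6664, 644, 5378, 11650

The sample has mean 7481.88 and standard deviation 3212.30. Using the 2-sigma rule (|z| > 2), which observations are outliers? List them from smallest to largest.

Cutoffs at x̄ ± 2s: 7481.88 ± 2·3212.30 = [1057.28, 13906.48].
315: z = -2.23, |z| > 2 → outlier.
644: z = -2.13, |z| > 2 → outlier.
Every other value lies within [1057.28, 13906.48].

315, 644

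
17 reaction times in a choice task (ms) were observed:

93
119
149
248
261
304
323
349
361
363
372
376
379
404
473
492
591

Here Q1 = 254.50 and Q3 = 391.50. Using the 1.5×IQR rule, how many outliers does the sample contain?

IQR = 137.00; fences at 254.50 − 205.50 = 49.00 and 391.50 + 205.50 = 597.00.
Every value lies within the cutoffs.

0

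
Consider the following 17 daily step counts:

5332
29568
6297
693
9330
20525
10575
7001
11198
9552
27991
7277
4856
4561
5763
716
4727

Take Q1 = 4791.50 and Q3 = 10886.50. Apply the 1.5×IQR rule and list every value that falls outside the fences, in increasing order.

20525, 27991, 29568

IQR = Q3 − Q1 = 10886.50 − 4791.50 = 6095.00.
Lower fence = Q1 − 1.5·IQR = 4791.50 − 9142.50 = -4351.00.
Upper fence = Q3 + 1.5·IQR = 10886.50 + 9142.50 = 20029.00.
20525 > 20029.00 → outlier.
27991 > 20029.00 → outlier.
29568 > 20029.00 → outlier.
All remaining values lie within [-4351.00, 20029.00].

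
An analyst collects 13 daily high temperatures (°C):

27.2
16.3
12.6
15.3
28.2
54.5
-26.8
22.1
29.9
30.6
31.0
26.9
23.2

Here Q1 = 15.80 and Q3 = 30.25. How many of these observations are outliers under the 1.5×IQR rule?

IQR = 14.45; fences at 15.80 − 21.675 = -5.875 and 30.25 + 21.675 = 51.925.
Outside the cutoffs: -26.8, 54.5.

2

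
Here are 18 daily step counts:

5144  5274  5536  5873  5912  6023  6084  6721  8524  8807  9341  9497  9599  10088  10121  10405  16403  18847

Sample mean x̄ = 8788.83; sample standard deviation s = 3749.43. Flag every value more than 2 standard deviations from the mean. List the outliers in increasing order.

16403, 18847

Cutoffs at x̄ ± 2s: 8788.83 ± 2·3749.43 = [1289.97, 16287.69].
16403: z = 2.03, |z| > 2 → outlier.
18847: z = 2.68, |z| > 2 → outlier.
Every other value lies within [1289.97, 16287.69].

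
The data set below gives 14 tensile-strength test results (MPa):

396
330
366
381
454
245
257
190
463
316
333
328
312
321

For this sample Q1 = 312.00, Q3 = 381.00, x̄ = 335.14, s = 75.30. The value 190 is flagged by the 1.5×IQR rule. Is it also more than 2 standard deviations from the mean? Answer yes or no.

no

z = (190 − 335.14) / 75.30 = -1.93.
|z| = 1.93 ≤ 2.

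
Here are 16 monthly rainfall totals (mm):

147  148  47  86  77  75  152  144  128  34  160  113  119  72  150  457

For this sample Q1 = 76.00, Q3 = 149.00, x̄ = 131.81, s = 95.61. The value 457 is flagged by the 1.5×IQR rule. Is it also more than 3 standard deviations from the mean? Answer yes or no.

z = (457 − 131.81) / 95.61 = 3.40.
|z| = 3.40 > 3.

yes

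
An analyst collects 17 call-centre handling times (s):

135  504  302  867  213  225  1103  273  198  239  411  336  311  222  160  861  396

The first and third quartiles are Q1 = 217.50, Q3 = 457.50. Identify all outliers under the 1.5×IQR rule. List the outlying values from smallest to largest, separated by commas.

IQR = Q3 − Q1 = 457.50 − 217.50 = 240.00.
Lower fence = Q1 − 1.5·IQR = 217.50 − 360.00 = -142.50.
Upper fence = Q3 + 1.5·IQR = 457.50 + 360.00 = 817.50.
861 > 817.50 → outlier.
867 > 817.50 → outlier.
1103 > 817.50 → outlier.
All remaining values lie within [-142.50, 817.50].

861, 867, 1103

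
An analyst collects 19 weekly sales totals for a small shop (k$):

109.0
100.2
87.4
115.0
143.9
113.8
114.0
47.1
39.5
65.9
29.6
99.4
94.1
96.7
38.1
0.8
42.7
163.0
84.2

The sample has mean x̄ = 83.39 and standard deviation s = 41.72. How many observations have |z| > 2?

Cutoffs: x̄ ± 2s = [-0.05, 166.83].
Every value lies within the cutoffs.

0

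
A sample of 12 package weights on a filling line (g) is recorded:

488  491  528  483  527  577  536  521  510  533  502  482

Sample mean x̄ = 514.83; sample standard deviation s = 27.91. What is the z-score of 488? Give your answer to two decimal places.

-0.96

z = (488 − 514.83) / 27.91 = -0.96.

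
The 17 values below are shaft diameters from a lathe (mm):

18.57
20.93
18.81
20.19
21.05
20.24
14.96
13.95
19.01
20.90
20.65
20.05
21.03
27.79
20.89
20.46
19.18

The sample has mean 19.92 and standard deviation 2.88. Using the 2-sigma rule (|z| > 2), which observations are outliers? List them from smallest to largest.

Cutoffs at x̄ ± 2s: 19.92 ± 2·2.88 = [14.16, 25.68].
13.95: z = -2.07, |z| > 2 → outlier.
27.79: z = 2.73, |z| > 2 → outlier.
Every other value lies within [14.16, 25.68].

13.95, 27.79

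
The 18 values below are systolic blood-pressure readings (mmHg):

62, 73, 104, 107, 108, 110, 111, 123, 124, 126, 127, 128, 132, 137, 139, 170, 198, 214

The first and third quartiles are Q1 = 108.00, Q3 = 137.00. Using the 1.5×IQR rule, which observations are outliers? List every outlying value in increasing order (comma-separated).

IQR = Q3 − Q1 = 137.00 − 108.00 = 29.00.
Lower fence = Q1 − 1.5·IQR = 108.00 − 43.50 = 64.50.
Upper fence = Q3 + 1.5·IQR = 137.00 + 43.50 = 180.50.
62 < 64.50 → outlier.
198 > 180.50 → outlier.
214 > 180.50 → outlier.
All remaining values lie within [64.50, 180.50].

62, 198, 214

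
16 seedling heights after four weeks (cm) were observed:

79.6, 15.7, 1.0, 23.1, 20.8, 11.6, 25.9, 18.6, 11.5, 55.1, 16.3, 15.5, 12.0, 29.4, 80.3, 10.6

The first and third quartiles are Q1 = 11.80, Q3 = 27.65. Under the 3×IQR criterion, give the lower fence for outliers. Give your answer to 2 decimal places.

IQR = Q3 − Q1 = 27.65 − 11.80 = 15.85.
Lower fence = Q1 − 3·IQR = 11.80 − 47.55 = -35.75.
Upper fence = Q3 + 3·IQR = 27.65 + 47.55 = 75.20.

-35.75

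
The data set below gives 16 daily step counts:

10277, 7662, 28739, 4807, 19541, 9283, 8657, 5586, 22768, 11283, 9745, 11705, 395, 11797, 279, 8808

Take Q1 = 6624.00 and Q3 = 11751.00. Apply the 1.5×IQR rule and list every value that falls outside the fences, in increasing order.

19541, 22768, 28739

IQR = Q3 − Q1 = 11751.00 − 6624.00 = 5127.00.
Lower fence = Q1 − 1.5·IQR = 6624.00 − 7690.50 = -1066.50.
Upper fence = Q3 + 1.5·IQR = 11751.00 + 7690.50 = 19441.50.
19541 > 19441.50 → outlier.
22768 > 19441.50 → outlier.
28739 > 19441.50 → outlier.
All remaining values lie within [-1066.50, 19441.50].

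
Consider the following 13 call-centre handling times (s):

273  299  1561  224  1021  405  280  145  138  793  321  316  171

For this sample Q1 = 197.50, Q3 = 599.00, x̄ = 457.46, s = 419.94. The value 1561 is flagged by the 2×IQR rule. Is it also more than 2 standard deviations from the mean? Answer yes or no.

z = (1561 − 457.46) / 419.94 = 2.63.
|z| = 2.63 > 2.

yes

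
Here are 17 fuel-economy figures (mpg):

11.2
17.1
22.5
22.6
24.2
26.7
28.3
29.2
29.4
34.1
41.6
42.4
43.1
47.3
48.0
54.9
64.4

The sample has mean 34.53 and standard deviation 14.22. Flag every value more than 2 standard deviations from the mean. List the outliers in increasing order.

64.4

Cutoffs at x̄ ± 2s: 34.53 ± 2·14.22 = [6.09, 62.97].
64.4: z = 2.10, |z| > 2 → outlier.
Every other value lies within [6.09, 62.97].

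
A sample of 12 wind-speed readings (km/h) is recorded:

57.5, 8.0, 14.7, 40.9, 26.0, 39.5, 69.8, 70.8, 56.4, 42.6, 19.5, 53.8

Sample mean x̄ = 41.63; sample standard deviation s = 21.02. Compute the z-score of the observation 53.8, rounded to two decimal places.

0.58

z = (53.8 − 41.63) / 21.02 = 0.58.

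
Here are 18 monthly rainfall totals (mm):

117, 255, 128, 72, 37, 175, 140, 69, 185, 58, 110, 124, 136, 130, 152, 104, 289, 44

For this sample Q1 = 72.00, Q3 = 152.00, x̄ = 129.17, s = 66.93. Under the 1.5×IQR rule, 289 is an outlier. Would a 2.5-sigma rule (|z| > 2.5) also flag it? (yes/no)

z = (289 − 129.17) / 66.93 = 2.39.
|z| = 2.39 ≤ 2.5.

no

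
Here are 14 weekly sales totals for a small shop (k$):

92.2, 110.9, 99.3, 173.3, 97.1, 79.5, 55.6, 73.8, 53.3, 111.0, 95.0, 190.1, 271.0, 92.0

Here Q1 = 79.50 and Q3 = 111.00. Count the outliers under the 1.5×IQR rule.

3

IQR = 31.50; fences at 79.50 − 47.25 = 32.25 and 111.00 + 47.25 = 158.25.
Outside the cutoffs: 173.3, 190.1, 271.0.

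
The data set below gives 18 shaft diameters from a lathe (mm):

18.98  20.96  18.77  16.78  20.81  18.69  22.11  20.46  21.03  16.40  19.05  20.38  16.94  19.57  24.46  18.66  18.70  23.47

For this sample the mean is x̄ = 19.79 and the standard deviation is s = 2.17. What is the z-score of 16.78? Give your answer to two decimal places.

-1.39

z = (16.78 − 19.79) / 2.17 = -1.39.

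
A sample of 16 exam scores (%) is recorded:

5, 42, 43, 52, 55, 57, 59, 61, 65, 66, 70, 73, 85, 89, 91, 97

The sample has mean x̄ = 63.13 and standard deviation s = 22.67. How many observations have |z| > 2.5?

1

Cutoffs: x̄ ± 2.5s = [6.455, 119.805].
Outside the cutoffs: 5.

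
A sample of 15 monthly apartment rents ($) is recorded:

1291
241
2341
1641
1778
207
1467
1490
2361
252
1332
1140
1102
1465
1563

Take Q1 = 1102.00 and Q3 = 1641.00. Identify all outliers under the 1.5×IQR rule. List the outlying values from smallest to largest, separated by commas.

IQR = Q3 − Q1 = 1641.00 − 1102.00 = 539.00.
Lower fence = Q1 − 1.5·IQR = 1102.00 − 808.50 = 293.50.
Upper fence = Q3 + 1.5·IQR = 1641.00 + 808.50 = 2449.50.
207 < 293.50 → outlier.
241 < 293.50 → outlier.
252 < 293.50 → outlier.
All remaining values lie within [293.50, 2449.50].

207, 241, 252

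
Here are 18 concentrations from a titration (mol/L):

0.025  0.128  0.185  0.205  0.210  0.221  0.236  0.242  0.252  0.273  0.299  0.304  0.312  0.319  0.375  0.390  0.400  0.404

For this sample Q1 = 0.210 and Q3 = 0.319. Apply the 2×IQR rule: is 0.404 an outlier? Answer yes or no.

IQR = Q3 − Q1 = 0.319 − 0.210 = 0.109.
Lower fence = Q1 − 2·IQR = 0.210 − 0.218 = -0.008.
Upper fence = Q3 + 2·IQR = 0.319 + 0.218 = 0.537.
0.404 lies within [-0.008, 0.537].

no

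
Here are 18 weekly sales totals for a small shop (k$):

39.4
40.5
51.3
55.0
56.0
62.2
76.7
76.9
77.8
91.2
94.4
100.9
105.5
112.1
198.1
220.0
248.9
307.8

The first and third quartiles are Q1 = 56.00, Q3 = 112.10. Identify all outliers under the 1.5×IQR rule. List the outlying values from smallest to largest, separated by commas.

IQR = Q3 − Q1 = 112.10 − 56.00 = 56.10.
Lower fence = Q1 − 1.5·IQR = 56.00 − 84.15 = -28.15.
Upper fence = Q3 + 1.5·IQR = 112.10 + 84.15 = 196.25.
198.1 > 196.25 → outlier.
220.0 > 196.25 → outlier.
248.9 > 196.25 → outlier.
307.8 > 196.25 → outlier.
All remaining values lie within [-28.15, 196.25].

198.1, 220.0, 248.9, 307.8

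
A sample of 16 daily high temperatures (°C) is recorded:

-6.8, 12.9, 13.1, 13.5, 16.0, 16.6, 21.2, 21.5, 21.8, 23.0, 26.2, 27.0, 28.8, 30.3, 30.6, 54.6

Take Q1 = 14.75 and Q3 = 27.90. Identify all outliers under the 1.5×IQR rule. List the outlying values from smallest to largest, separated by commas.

IQR = Q3 − Q1 = 27.90 − 14.75 = 13.15.
Lower fence = Q1 − 1.5·IQR = 14.75 − 19.725 = -4.975.
Upper fence = Q3 + 1.5·IQR = 27.90 + 19.725 = 47.625.
-6.8 < -4.975 → outlier.
54.6 > 47.625 → outlier.
All remaining values lie within [-4.975, 47.625].

-6.8, 54.6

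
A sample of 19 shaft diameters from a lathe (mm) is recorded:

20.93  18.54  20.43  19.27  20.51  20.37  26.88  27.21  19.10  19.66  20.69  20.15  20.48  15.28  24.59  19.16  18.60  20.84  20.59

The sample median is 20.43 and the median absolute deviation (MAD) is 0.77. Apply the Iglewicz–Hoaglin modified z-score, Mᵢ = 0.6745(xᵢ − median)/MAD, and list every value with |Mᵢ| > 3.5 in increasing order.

|Mᵢ| > 3.5 ⇔ |xᵢ − 20.43| > 3.5·0.77/0.6745 = 4.00.
So outliers lie outside [16.43, 24.43].
15.28: M = -4.51 → outlier.
24.59: M = 3.64 → outlier.
26.88: M = 5.65 → outlier.
27.21: M = 5.94 → outlier.

15.28, 24.59, 26.88, 27.21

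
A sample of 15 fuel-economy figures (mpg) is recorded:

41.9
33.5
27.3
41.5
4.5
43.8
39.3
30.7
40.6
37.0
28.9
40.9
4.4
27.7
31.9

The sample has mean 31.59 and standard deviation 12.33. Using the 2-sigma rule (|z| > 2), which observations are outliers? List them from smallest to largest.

4.4, 4.5

Cutoffs at x̄ ± 2s: 31.59 ± 2·12.33 = [6.93, 56.25].
4.4: z = -2.21, |z| > 2 → outlier.
4.5: z = -2.20, |z| > 2 → outlier.
Every other value lies within [6.93, 56.25].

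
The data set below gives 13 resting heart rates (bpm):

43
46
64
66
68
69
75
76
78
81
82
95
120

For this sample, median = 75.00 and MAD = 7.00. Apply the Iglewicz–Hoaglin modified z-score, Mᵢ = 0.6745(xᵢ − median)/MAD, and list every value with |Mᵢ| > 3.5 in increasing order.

120

|Mᵢ| > 3.5 ⇔ |xᵢ − 75.00| > 3.5·7.00/0.6745 = 36.32.
So outliers lie outside [38.68, 111.32].
120: M = 4.34 → outlier.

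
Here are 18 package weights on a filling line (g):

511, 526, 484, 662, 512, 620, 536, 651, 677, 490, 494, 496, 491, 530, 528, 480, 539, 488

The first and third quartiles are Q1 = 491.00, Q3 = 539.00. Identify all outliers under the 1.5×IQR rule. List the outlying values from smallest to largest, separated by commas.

IQR = Q3 − Q1 = 539.00 − 491.00 = 48.00.
Lower fence = Q1 − 1.5·IQR = 491.00 − 72.00 = 419.00.
Upper fence = Q3 + 1.5·IQR = 539.00 + 72.00 = 611.00.
620 > 611.00 → outlier.
651 > 611.00 → outlier.
662 > 611.00 → outlier.
677 > 611.00 → outlier.
All remaining values lie within [419.00, 611.00].

620, 651, 662, 677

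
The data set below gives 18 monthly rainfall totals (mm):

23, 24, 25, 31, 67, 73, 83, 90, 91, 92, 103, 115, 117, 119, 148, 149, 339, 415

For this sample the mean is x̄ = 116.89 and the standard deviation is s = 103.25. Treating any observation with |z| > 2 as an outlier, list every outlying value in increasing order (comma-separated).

339, 415

Cutoffs at x̄ ± 2s: 116.89 ± 2·103.25 = [-89.61, 323.39].
339: z = 2.15, |z| > 2 → outlier.
415: z = 2.89, |z| > 2 → outlier.
Every other value lies within [-89.61, 323.39].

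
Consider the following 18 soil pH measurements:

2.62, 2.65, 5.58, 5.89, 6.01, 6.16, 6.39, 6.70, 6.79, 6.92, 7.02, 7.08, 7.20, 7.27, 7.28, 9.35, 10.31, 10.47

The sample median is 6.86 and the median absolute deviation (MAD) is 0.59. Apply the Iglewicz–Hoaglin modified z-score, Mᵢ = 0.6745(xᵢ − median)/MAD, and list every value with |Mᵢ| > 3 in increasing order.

2.62, 2.65, 10.31, 10.47

|Mᵢ| > 3 ⇔ |xᵢ − 6.86| > 3·0.59/0.6745 = 2.62.
So outliers lie outside [4.24, 9.48].
2.62: M = -4.85 → outlier.
2.65: M = -4.81 → outlier.
10.31: M = 3.94 → outlier.
10.47: M = 4.13 → outlier.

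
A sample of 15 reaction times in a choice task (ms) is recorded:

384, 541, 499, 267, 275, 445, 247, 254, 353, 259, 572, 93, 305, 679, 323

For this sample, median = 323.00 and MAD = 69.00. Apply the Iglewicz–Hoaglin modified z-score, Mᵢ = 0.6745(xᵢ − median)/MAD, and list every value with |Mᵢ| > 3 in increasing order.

|Mᵢ| > 3 ⇔ |xᵢ − 323.00| > 3·69.00/0.6745 = 306.89.
So outliers lie outside [16.11, 629.89].
679: M = 3.48 → outlier.

679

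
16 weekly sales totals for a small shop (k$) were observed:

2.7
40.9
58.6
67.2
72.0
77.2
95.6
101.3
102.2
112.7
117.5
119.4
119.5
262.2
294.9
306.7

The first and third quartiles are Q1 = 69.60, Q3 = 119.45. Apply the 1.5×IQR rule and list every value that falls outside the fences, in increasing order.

262.2, 294.9, 306.7

IQR = Q3 − Q1 = 119.45 − 69.60 = 49.85.
Lower fence = Q1 − 1.5·IQR = 69.60 − 74.775 = -5.175.
Upper fence = Q3 + 1.5·IQR = 119.45 + 74.775 = 194.225.
262.2 > 194.225 → outlier.
294.9 > 194.225 → outlier.
306.7 > 194.225 → outlier.
All remaining values lie within [-5.175, 194.225].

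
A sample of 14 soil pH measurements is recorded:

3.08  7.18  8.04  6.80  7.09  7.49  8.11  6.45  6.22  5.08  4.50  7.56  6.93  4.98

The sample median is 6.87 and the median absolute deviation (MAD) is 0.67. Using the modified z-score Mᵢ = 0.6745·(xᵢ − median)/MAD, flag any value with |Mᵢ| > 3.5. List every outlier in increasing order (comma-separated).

|Mᵢ| > 3.5 ⇔ |xᵢ − 6.87| > 3.5·0.67/0.6745 = 3.48.
So outliers lie outside [3.39, 10.35].
3.08: M = -3.82 → outlier.

3.08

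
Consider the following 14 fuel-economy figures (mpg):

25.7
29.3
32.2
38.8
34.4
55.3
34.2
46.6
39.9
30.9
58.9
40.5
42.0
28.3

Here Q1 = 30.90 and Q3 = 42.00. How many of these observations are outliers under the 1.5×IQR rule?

1

IQR = 11.10; fences at 30.90 − 16.65 = 14.25 and 42.00 + 16.65 = 58.65.
Outside the cutoffs: 58.9.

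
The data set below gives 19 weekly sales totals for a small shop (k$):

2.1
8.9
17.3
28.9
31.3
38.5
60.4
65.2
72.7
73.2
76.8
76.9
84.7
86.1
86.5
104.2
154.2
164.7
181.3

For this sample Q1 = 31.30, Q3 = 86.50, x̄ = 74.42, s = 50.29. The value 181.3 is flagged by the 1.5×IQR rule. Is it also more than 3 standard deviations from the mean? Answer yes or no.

no

z = (181.3 − 74.42) / 50.29 = 2.13.
|z| = 2.13 ≤ 3.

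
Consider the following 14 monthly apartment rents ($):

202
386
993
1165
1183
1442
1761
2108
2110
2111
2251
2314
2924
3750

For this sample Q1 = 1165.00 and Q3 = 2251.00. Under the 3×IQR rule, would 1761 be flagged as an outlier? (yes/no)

IQR = Q3 − Q1 = 2251.00 − 1165.00 = 1086.00.
Lower fence = Q1 − 3·IQR = 1165.00 − 3258.00 = -2093.00.
Upper fence = Q3 + 3·IQR = 2251.00 + 3258.00 = 5509.00.
1761 lies within [-2093.00, 5509.00].

no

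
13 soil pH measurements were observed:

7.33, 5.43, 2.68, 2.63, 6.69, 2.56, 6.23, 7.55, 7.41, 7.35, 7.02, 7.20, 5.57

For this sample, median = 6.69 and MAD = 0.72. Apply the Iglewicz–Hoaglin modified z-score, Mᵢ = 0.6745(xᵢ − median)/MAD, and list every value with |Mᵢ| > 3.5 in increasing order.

2.56, 2.63, 2.68

|Mᵢ| > 3.5 ⇔ |xᵢ − 6.69| > 3.5·0.72/0.6745 = 3.74.
So outliers lie outside [2.95, 10.43].
2.56: M = -3.87 → outlier.
2.63: M = -3.80 → outlier.
2.68: M = -3.76 → outlier.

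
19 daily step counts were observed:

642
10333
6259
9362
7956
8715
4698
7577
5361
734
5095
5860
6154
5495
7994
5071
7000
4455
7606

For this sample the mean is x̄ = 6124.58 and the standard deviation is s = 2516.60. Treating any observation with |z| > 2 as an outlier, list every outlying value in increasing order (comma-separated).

642, 734

Cutoffs at x̄ ± 2s: 6124.58 ± 2·2516.60 = [1091.38, 11157.78].
642: z = -2.18, |z| > 2 → outlier.
734: z = -2.14, |z| > 2 → outlier.
Every other value lies within [1091.38, 11157.78].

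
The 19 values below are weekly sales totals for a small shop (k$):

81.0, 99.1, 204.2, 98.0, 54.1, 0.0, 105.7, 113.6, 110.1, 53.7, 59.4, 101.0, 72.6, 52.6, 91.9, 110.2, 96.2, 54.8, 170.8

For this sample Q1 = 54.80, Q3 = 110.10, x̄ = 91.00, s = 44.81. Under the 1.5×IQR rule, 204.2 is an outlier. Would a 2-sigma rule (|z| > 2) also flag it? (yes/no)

yes

z = (204.2 − 91.00) / 44.81 = 2.53.
|z| = 2.53 > 2.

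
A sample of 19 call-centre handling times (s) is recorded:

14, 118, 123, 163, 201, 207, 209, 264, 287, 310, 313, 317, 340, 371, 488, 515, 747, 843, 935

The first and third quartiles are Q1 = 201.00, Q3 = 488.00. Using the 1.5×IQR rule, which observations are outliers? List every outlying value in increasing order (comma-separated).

IQR = Q3 − Q1 = 488.00 − 201.00 = 287.00.
Lower fence = Q1 − 1.5·IQR = 201.00 − 430.50 = -229.50.
Upper fence = Q3 + 1.5·IQR = 488.00 + 430.50 = 918.50.
935 > 918.50 → outlier.
All remaining values lie within [-229.50, 918.50].

935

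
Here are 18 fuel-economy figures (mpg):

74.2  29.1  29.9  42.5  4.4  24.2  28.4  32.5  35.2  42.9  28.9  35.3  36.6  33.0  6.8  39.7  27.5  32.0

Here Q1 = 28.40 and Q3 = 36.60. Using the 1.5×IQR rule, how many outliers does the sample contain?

IQR = 8.20; fences at 28.40 − 12.30 = 16.10 and 36.60 + 12.30 = 48.90.
Outside the cutoffs: 4.4, 6.8, 74.2.

3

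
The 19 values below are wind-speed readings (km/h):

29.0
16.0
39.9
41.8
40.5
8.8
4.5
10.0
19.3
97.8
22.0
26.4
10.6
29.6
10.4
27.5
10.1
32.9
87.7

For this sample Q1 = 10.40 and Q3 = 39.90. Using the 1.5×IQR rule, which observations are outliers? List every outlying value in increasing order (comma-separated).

87.7, 97.8

IQR = Q3 − Q1 = 39.90 − 10.40 = 29.50.
Lower fence = Q1 − 1.5·IQR = 10.40 − 44.25 = -33.85.
Upper fence = Q3 + 1.5·IQR = 39.90 + 44.25 = 84.15.
87.7 > 84.15 → outlier.
97.8 > 84.15 → outlier.
All remaining values lie within [-33.85, 84.15].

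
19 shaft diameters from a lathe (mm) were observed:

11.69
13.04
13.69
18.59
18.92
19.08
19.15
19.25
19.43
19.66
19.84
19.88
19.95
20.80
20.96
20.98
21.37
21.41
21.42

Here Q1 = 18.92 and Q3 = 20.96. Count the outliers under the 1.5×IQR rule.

IQR = 2.04; fences at 18.92 − 3.06 = 15.86 and 20.96 + 3.06 = 24.02.
Outside the cutoffs: 11.69, 13.04, 13.69.

3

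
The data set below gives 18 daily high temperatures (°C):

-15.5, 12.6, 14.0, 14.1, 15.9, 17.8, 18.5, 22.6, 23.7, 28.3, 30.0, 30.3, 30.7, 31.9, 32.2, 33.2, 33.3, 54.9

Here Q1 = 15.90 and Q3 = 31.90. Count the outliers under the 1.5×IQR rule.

IQR = 16.00; fences at 15.90 − 24.00 = -8.10 and 31.90 + 24.00 = 55.90.
Outside the cutoffs: -15.5.

1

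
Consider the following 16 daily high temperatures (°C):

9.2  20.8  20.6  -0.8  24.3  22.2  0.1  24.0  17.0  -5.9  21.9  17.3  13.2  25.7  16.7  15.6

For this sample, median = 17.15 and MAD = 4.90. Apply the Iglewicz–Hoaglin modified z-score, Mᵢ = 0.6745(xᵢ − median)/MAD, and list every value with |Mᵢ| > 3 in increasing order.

-5.9

|Mᵢ| > 3 ⇔ |xᵢ − 17.15| > 3·4.90/0.6745 = 21.79.
So outliers lie outside [-4.64, 38.94].
-5.9: M = -3.17 → outlier.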